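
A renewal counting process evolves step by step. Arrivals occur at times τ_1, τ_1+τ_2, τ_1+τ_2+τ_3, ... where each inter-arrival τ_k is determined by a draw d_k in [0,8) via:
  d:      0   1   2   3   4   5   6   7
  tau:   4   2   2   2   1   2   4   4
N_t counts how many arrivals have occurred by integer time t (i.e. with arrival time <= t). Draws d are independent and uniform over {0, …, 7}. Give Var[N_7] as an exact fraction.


3168596422575/4398046511104

Inter-arrival values over d=0..7: [4, 2, 2, 2, 1, 2, 4, 4]
Each d has probability 1/8, so the pmf of τ is: f(1) = 1/8, f(2) = 1/2, f(4) = 3/8
Let p_n(j) = P(N_n = j), with p_0 = [1]. Condition on τ_1: p_n(0) = P(τ > n), and for j >= 1, p_n(j) = Σ_{k<=n} f(k)·p_{n−k}(j−1)
p_1 = [7/8, 1/8]  (j = 0..1)
p_2 = [3/8, 39/64, 1/64]  (j = 0..2)
p_3 = [3/8, 31/64, 71/512, 1/512]  (j = 0..3)
p_4 = [0, 39/64, 187/512, 103/4096, 1/4096]  (j = 0..4)
p_5 = [0, 33/64, 187/512, 471/4096, 135/32768, 1/32768]  (j = 0..5)
p_6 = [0, 9/64, 153/256, 959/4096, 883/32768, 167/262144, 1/262144]  (j = 0..6)
p_7 = [0, 9/64, 117/256, 1267/4096, 2867/32768, 1423/262144, 199/2097152, 1/2097152]  (j = 0..7)
E[N_7] = Σ j·p_7(j) = 4950025/2097152;  E[N_7²] = Σ j²·p_7(j) = 13194725/2097152
Var[N_7] = 13194725/2097152 − (4950025/2097152)² = 3168596422575/4398046511104


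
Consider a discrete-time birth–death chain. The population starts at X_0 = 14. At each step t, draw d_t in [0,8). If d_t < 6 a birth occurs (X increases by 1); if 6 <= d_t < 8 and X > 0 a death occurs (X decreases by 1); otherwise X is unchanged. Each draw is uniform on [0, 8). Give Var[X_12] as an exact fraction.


9

X can drop by at most 1 per step and X_0 = 14 > T = 12, so X_t >= 14 − t >= 2 > 0 for every t <= 12: the floor at 0 (the 'and X > 0' condition) never binds. Hence X_12 = X_0 + Σ_{t<12} Y_t with i.i.d. increments Y_t = y(d_t) ∈ {+1, −1, 0}.
Outcome values over d=0..7: [1, 1, 1, 1, 1, 1, -1, -1]
Σy = 4, Σy² = 8, M = 8
μ = 4/8 = 1/2,  σ² = 8/8 − (1/2)² = 3/4
Independent increments: Var[X_12] = 12·σ² = 12·(3/4) = 9


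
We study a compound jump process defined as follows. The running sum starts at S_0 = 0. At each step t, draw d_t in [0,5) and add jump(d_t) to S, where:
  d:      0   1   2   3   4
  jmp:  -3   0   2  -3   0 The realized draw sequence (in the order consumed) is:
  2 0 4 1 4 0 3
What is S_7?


-7

t=0: S=0, d=2, jump=2, S_1=2
t=1: S=2, d=0, jump=-3, S_2=-1
t=2: S=-1, d=4, jump=0, S_3=-1
t=3: S=-1, d=1, jump=0, S_4=-1
t=4: S=-1, d=4, jump=0, S_5=-1
t=5: S=-1, d=0, jump=-3, S_6=-4
t=6: S=-4, d=3, jump=-3, S_7=-7


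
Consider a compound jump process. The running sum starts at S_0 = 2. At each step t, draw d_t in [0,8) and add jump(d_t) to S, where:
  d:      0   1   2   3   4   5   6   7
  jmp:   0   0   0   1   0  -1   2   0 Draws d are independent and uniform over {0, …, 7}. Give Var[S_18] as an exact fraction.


Outcome values over d=0..7: [0, 0, 0, 1, 0, -1, 2, 0]
Σy = 2, Σy² = 6, M = 8
μ = 2/8 = 1/4,  σ² = 6/8 − (1/4)² = 11/16
Independent increments: Var[S_18] = 18·σ² = 18·(11/16) = 99/8

99/8


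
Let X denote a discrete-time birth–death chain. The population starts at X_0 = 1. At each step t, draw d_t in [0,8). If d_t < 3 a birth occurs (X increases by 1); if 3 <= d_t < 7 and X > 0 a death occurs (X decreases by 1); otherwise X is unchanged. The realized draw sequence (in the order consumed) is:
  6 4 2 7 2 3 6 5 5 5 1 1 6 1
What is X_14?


t=0: X=1, d=6 → death, X_1=0
t=1: X=0, d=4 → hold, X_2=0
t=2: X=0, d=2 → birth, X_3=1
t=3: X=1, d=7 → hold, X_4=1
t=4: X=1, d=2 → birth, X_5=2
t=5: X=2, d=3 → death, X_6=1
t=6: X=1, d=6 → death, X_7=0
t=7: X=0, d=5 → hold, X_8=0
t=8: X=0, d=5 → hold, X_9=0
t=9: X=0, d=5 → hold, X_10=0
t=10: X=0, d=1 → birth, X_11=1
t=11: X=1, d=1 → birth, X_12=2
t=12: X=2, d=6 → death, X_13=1
t=13: X=1, d=1 → birth, X_14=2

2


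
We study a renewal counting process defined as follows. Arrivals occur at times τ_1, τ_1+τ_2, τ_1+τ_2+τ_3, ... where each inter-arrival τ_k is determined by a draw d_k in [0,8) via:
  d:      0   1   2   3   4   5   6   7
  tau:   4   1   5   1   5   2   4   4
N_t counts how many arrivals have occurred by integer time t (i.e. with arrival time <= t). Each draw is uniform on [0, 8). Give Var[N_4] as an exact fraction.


34271/65536

Inter-arrival values over d=0..7: [4, 1, 5, 1, 5, 2, 4, 4]
Each d has probability 1/8, so the pmf of τ is: f(1) = 1/4, f(2) = 1/8, f(4) = 3/8, f(5) = 1/4
Let p_n(j) = P(N_n = j), with p_0 = [1]. Condition on τ_1: p_n(0) = P(τ > n), and for j >= 1, p_n(j) = Σ_{k<=n} f(k)·p_{n−k}(j−1)
p_1 = [3/4, 1/4]  (j = 0..1)
p_2 = [5/8, 5/16, 1/16]  (j = 0..2)
p_3 = [5/8, 1/4, 7/64, 1/64]  (j = 0..3)
p_4 = [1/4, 39/64, 13/128, 9/256, 1/256]  (j = 0..4)
E[N_4] = Σ j·p_4(j) = 239/256;  E[N_4²] = Σ j²·p_4(j) = 357/256
Var[N_4] = 357/256 − (239/256)² = 34271/65536


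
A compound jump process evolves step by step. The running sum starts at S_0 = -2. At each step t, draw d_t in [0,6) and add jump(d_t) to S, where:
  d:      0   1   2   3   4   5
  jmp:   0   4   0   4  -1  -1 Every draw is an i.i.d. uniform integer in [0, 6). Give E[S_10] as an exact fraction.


Outcome values over d=0..5: [0, 4, 0, 4, -1, -1]
Σy = 6, Σy² = 34, M = 6
μ = 6/6 = 1,  σ² = 34/6 − (1)² = 14/3
E[S_10] = -2 + 10·(1) = 8

8


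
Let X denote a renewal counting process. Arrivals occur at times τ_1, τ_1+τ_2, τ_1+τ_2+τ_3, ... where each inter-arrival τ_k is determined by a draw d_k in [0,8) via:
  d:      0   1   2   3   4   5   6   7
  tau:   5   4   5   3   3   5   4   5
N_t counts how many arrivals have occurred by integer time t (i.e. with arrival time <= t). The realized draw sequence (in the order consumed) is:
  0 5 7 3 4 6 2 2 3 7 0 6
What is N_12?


draw d_1=0: τ_1=5, arrival time A_1=5
draw d_2=5: τ_2=5, arrival time A_2=10
draw d_3=7: τ_3=5, arrival time A_3=15
draw d_4=3: τ_4=3, arrival time A_4=18
draw d_5=4: τ_5=3, arrival time A_5=21
draw d_6=6: τ_6=4, arrival time A_6=25
draw d_7=2: τ_7=5, arrival time A_7=30
draw d_8=2: τ_8=5, arrival time A_8=35
draw d_9=3: τ_9=3, arrival time A_9=38
draw d_10=7: τ_10=5, arrival time A_10=43
draw d_11=0: τ_11=5, arrival time A_11=48
draw d_12=6: τ_12=4, arrival time A_12=52
N_t over t=0..12: 0:0 1:0 2:0 3:0 4:0 5:1 6:1 7:1 8:1 9:1 10:2 11:2 12:2

2


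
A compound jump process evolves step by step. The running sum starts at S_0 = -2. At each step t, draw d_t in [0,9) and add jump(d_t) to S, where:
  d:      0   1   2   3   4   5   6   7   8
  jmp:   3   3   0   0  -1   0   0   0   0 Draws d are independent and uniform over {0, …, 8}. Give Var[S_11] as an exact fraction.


Outcome values over d=0..8: [3, 3, 0, 0, -1, 0, 0, 0, 0]
Σy = 5, Σy² = 19, M = 9
μ = 5/9 = 5/9,  σ² = 19/9 − (5/9)² = 146/81
Independent increments: Var[S_11] = 11·σ² = 11·(146/81) = 1606/81

1606/81


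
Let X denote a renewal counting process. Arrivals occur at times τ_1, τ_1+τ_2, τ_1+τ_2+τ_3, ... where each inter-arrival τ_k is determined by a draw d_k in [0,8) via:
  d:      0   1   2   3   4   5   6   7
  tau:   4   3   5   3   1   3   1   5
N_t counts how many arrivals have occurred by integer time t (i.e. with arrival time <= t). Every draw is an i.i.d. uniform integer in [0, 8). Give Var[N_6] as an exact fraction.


Inter-arrival values over d=0..7: [4, 3, 5, 3, 1, 3, 1, 5]
Each d has probability 1/8, so the pmf of τ is: f(1) = 1/4, f(3) = 3/8, f(4) = 1/8, f(5) = 1/4
Let p_n(j) = P(N_n = j), with p_0 = [1]. Condition on τ_1: p_n(0) = P(τ > n), and for j >= 1, p_n(j) = Σ_{k<=n} f(k)·p_{n−k}(j−1)
p_1 = [3/4, 1/4]  (j = 0..1)
p_2 = [3/4, 3/16, 1/16]  (j = 0..2)
p_3 = [3/8, 9/16, 3/64, 1/64]  (j = 0..3)
p_4 = [1/4, 1/2, 15/64, 3/256, 1/256]  (j = 0..4)
p_5 = [0, 11/16, 29/128, 21/256, 3/1024, 1/1024]  (j = 0..5)
p_6 = [0, 27/64, 15/32, 21/256, 27/1024, 3/4096, 1/4096]  (j = 0..6)
E[N_6] = Σ j·p_6(j) = 7029/4096;  E[N_6²] = Σ j²·p_6(j) = 14271/4096
Var[N_6] = 14271/4096 − (7029/4096)² = 9047175/16777216

9047175/16777216


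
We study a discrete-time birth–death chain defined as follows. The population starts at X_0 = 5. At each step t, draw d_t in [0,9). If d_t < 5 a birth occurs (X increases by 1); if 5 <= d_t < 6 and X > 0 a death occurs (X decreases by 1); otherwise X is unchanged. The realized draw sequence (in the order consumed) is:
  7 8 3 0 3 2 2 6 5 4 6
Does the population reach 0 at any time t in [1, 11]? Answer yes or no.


t=0: X=5, d=7 → hold, X_1=5
t=1: X=5, d=8 → hold, X_2=5
t=2: X=5, d=3 → birth, X_3=6
t=3: X=6, d=0 → birth, X_4=7
t=4: X=7, d=3 → birth, X_5=8
t=5: X=8, d=2 → birth, X_6=9
t=6: X=9, d=2 → birth, X_7=10
t=7: X=10, d=6 → hold, X_8=10
t=8: X=10, d=5 → death, X_9=9
t=9: X=9, d=4 → birth, X_10=10
t=10: X=10, d=6 → hold, X_11=10

no


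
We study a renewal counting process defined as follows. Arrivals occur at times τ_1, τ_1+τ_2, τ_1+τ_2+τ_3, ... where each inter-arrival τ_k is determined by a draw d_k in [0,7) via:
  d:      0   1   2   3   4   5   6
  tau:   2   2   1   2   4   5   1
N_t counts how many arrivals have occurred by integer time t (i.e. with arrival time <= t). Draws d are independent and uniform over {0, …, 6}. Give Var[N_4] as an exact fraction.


4720936/5764801

Inter-arrival values over d=0..6: [2, 2, 1, 2, 4, 5, 1]
Each d has probability 1/7, so the pmf of τ is: f(1) = 2/7, f(2) = 3/7, f(4) = 1/7, f(5) = 1/7
Let p_n(j) = P(N_n = j), with p_0 = [1]. Condition on τ_1: p_n(0) = P(τ > n), and for j >= 1, p_n(j) = Σ_{k<=n} f(k)·p_{n−k}(j−1)
p_1 = [5/7, 2/7]  (j = 0..1)
p_2 = [2/7, 31/49, 4/49]  (j = 0..2)
p_3 = [2/7, 19/49, 104/343, 8/343]  (j = 0..3)
p_4 = [1/7, 17/49, 131/343, 292/2401, 16/2401]  (j = 0..4)
E[N_4] = Σ j·p_4(j) = 3607/2401;  E[N_4²] = Σ j²·p_4(j) = 1055/343
Var[N_4] = 1055/343 − (3607/2401)² = 4720936/5764801


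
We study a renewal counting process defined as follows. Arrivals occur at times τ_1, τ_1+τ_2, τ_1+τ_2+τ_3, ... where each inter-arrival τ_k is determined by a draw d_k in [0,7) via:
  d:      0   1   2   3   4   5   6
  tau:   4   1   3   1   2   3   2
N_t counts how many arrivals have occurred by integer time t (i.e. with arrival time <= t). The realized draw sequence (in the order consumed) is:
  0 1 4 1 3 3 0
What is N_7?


draw d_1=0: τ_1=4, arrival time A_1=4
draw d_2=1: τ_2=1, arrival time A_2=5
draw d_3=4: τ_3=2, arrival time A_3=7
draw d_4=1: τ_4=1, arrival time A_4=8
draw d_5=3: τ_5=1, arrival time A_5=9
draw d_6=3: τ_6=1, arrival time A_6=10
draw d_7=0: τ_7=4, arrival time A_7=14
N_t over t=0..7: 0:0 1:0 2:0 3:0 4:1 5:2 6:2 7:3

3


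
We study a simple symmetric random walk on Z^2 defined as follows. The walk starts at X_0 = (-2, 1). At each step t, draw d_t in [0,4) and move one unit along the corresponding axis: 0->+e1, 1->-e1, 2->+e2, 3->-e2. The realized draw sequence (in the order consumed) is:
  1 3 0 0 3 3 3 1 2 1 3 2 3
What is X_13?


(-3, -3)

t=0: X=(-2, 1), d=1 → -e1, X_1=(-3, 1)
t=1: X=(-3, 1), d=3 → -e2, X_2=(-3, 0)
t=2: X=(-3, 0), d=0 → +e1, X_3=(-2, 0)
t=3: X=(-2, 0), d=0 → +e1, X_4=(-1, 0)
t=4: X=(-1, 0), d=3 → -e2, X_5=(-1, -1)
t=5: X=(-1, -1), d=3 → -e2, X_6=(-1, -2)
t=6: X=(-1, -2), d=3 → -e2, X_7=(-1, -3)
t=7: X=(-1, -3), d=1 → -e1, X_8=(-2, -3)
t=8: X=(-2, -3), d=2 → +e2, X_9=(-2, -2)
t=9: X=(-2, -2), d=1 → -e1, X_10=(-3, -2)
t=10: X=(-3, -2), d=3 → -e2, X_11=(-3, -3)
t=11: X=(-3, -3), d=2 → +e2, X_12=(-3, -2)
t=12: X=(-3, -2), d=3 → -e2, X_13=(-3, -3)


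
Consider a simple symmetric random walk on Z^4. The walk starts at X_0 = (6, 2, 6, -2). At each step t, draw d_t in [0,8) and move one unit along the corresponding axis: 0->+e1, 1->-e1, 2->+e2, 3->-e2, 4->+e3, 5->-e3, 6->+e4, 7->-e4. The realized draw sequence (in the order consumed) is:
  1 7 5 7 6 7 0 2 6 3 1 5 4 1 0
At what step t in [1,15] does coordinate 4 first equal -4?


t=0: X=(6, 2, 6, -2), d=1 → -e1, X_1=(5, 2, 6, -2)
t=1: X=(5, 2, 6, -2), d=7 → -e4, X_2=(5, 2, 6, -3)
t=2: X=(5, 2, 6, -3), d=5 → -e3, X_3=(5, 2, 5, -3)
t=3: X=(5, 2, 5, -3), d=7 → -e4, X_4=(5, 2, 5, -4)
t=4: X=(5, 2, 5, -4), d=6 → +e4, X_5=(5, 2, 5, -3)
t=5: X=(5, 2, 5, -3), d=7 → -e4, X_6=(5, 2, 5, -4)
t=6: X=(5, 2, 5, -4), d=0 → +e1, X_7=(6, 2, 5, -4)
t=7: X=(6, 2, 5, -4), d=2 → +e2, X_8=(6, 3, 5, -4)
t=8: X=(6, 3, 5, -4), d=6 → +e4, X_9=(6, 3, 5, -3)
t=9: X=(6, 3, 5, -3), d=3 → -e2, X_10=(6, 2, 5, -3)
t=10: X=(6, 2, 5, -3), d=1 → -e1, X_11=(5, 2, 5, -3)
t=11: X=(5, 2, 5, -3), d=5 → -e3, X_12=(5, 2, 4, -3)
t=12: X=(5, 2, 4, -3), d=4 → +e3, X_13=(5, 2, 5, -3)
t=13: X=(5, 2, 5, -3), d=1 → -e1, X_14=(4, 2, 5, -3)
t=14: X=(4, 2, 5, -3), d=0 → +e1, X_15=(5, 2, 5, -3)

4


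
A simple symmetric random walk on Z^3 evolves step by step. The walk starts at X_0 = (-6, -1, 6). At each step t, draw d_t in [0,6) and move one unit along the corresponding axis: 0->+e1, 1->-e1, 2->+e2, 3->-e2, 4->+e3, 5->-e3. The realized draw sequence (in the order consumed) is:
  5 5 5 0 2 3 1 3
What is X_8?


(-6, -2, 3)

t=0: X=(-6, -1, 6), d=5 → -e3, X_1=(-6, -1, 5)
t=1: X=(-6, -1, 5), d=5 → -e3, X_2=(-6, -1, 4)
t=2: X=(-6, -1, 4), d=5 → -e3, X_3=(-6, -1, 3)
t=3: X=(-6, -1, 3), d=0 → +e1, X_4=(-5, -1, 3)
t=4: X=(-5, -1, 3), d=2 → +e2, X_5=(-5, 0, 3)
t=5: X=(-5, 0, 3), d=3 → -e2, X_6=(-5, -1, 3)
t=6: X=(-5, -1, 3), d=1 → -e1, X_7=(-6, -1, 3)
t=7: X=(-6, -1, 3), d=3 → -e2, X_8=(-6, -2, 3)


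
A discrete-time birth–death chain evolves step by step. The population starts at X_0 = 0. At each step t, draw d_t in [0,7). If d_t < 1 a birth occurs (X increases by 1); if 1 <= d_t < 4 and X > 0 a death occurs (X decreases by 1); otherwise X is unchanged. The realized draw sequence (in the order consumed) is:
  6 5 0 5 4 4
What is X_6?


1

t=0: X=0, d=6 → hold, X_1=0
t=1: X=0, d=5 → hold, X_2=0
t=2: X=0, d=0 → birth, X_3=1
t=3: X=1, d=5 → hold, X_4=1
t=4: X=1, d=4 → hold, X_5=1
t=5: X=1, d=4 → hold, X_6=1


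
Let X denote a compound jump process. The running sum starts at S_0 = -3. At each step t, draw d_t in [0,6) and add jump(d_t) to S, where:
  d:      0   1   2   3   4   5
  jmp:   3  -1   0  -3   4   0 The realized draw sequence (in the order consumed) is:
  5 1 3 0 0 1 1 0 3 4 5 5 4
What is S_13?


5

t=0: S=-3, d=5, jump=0, S_1=-3
t=1: S=-3, d=1, jump=-1, S_2=-4
t=2: S=-4, d=3, jump=-3, S_3=-7
t=3: S=-7, d=0, jump=3, S_4=-4
t=4: S=-4, d=0, jump=3, S_5=-1
t=5: S=-1, d=1, jump=-1, S_6=-2
t=6: S=-2, d=1, jump=-1, S_7=-3
t=7: S=-3, d=0, jump=3, S_8=0
t=8: S=0, d=3, jump=-3, S_9=-3
t=9: S=-3, d=4, jump=4, S_10=1
t=10: S=1, d=5, jump=0, S_11=1
t=11: S=1, d=5, jump=0, S_12=1
t=12: S=1, d=4, jump=4, S_13=5


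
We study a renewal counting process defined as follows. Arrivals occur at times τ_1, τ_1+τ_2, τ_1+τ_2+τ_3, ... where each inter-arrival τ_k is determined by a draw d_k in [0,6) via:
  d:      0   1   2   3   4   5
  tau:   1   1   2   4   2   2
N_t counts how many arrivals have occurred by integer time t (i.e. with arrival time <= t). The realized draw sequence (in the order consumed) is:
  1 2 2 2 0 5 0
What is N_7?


4

draw d_1=1: τ_1=1, arrival time A_1=1
draw d_2=2: τ_2=2, arrival time A_2=3
draw d_3=2: τ_3=2, arrival time A_3=5
draw d_4=2: τ_4=2, arrival time A_4=7
draw d_5=0: τ_5=1, arrival time A_5=8
draw d_6=5: τ_6=2, arrival time A_6=10
draw d_7=0: τ_7=1, arrival time A_7=11
N_t over t=0..7: 0:0 1:1 2:1 3:2 4:2 5:3 6:3 7:4


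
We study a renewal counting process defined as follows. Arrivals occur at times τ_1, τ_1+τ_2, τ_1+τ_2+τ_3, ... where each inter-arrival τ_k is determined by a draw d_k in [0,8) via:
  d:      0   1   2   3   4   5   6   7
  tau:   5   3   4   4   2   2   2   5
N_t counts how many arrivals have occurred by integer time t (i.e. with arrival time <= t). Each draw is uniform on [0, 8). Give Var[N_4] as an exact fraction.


Inter-arrival values over d=0..7: [5, 3, 4, 4, 2, 2, 2, 5]
Each d has probability 1/8, so the pmf of τ is: f(2) = 3/8, f(3) = 1/8, f(4) = 1/4, f(5) = 1/4
Let p_n(j) = P(N_n = j), with p_0 = [1]. Condition on τ_1: p_n(0) = P(τ > n), and for j >= 1, p_n(j) = Σ_{k<=n} f(k)·p_{n−k}(j−1)
p_1 = [1]  (j = 0)
p_2 = [5/8, 3/8]  (j = 0..1)
p_3 = [1/2, 1/2]  (j = 0..1)
p_4 = [1/4, 39/64, 9/64]  (j = 0..2)
E[N_4] = Σ j·p_4(j) = 57/64;  E[N_4²] = Σ j²·p_4(j) = 75/64
Var[N_4] = 75/64 − (57/64)² = 1551/4096

1551/4096


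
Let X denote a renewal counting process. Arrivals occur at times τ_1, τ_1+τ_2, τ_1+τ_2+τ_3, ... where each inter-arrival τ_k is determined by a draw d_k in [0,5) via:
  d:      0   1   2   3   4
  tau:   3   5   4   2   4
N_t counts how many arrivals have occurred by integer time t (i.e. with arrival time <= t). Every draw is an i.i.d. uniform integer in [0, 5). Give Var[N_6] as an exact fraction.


Inter-arrival values over d=0..4: [3, 5, 4, 2, 4]
Each d has probability 1/5, so the pmf of τ is: f(2) = 1/5, f(3) = 1/5, f(4) = 2/5, f(5) = 1/5
Let p_n(j) = P(N_n = j), with p_0 = [1]. Condition on τ_1: p_n(0) = P(τ > n), and for j >= 1, p_n(j) = Σ_{k<=n} f(k)·p_{n−k}(j−1)
p_1 = [1]  (j = 0)
p_2 = [4/5, 1/5]  (j = 0..1)
p_3 = [3/5, 2/5]  (j = 0..1)
p_4 = [1/5, 19/25, 1/25]  (j = 0..2)
p_5 = [0, 22/25, 3/25]  (j = 0..2)
p_6 = [0, 17/25, 39/125, 1/125]  (j = 0..3)
E[N_6] = Σ j·p_6(j) = 166/125;  E[N_6²] = Σ j²·p_6(j) = 2
Var[N_6] = 2 − (166/125)² = 3694/15625

3694/15625


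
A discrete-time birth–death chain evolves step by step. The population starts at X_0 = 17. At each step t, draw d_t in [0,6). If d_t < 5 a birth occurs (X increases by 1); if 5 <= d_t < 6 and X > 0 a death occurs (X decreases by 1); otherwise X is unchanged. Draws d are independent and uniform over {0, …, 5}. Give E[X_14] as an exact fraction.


79/3

X can drop by at most 1 per step and X_0 = 17 > T = 14, so X_t >= 17 − t >= 3 > 0 for every t <= 14: the floor at 0 (the 'and X > 0' condition) never binds. Hence X_14 = X_0 + Σ_{t<14} Y_t with i.i.d. increments Y_t = y(d_t) ∈ {+1, −1, 0}.
Outcome values over d=0..5: [1, 1, 1, 1, 1, -1]
Σy = 4, Σy² = 6, M = 6
μ = 4/6 = 2/3,  σ² = 6/6 − (2/3)² = 5/9
E[X_14] = 17 + 14·(2/3) = 79/3


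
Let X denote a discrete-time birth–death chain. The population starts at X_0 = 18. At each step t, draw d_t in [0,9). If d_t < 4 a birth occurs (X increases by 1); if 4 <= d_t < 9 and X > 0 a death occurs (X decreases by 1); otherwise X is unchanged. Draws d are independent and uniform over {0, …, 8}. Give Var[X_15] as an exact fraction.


400/27

X can drop by at most 1 per step and X_0 = 18 > T = 15, so X_t >= 18 − t >= 3 > 0 for every t <= 15: the floor at 0 (the 'and X > 0' condition) never binds. Hence X_15 = X_0 + Σ_{t<15} Y_t with i.i.d. increments Y_t = y(d_t) ∈ {+1, −1, 0}.
Outcome values over d=0..8: [1, 1, 1, 1, -1, -1, -1, -1, -1]
Σy = -1, Σy² = 9, M = 9
μ = -1/9 = -1/9,  σ² = 9/9 − (-1/9)² = 80/81
Independent increments: Var[X_15] = 15·σ² = 15·(80/81) = 400/27


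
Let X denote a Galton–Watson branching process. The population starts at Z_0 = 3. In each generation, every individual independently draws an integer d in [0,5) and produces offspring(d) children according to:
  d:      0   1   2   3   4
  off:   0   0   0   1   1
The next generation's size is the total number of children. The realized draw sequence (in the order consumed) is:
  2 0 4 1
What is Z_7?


gen 0: Z_0=3, draws=[2, 0, 4], offspring=[0, 0, 1], Z_1=1
gen 1: Z_1=1, draws=[1], offspring=[0], Z_2=0
gen 2: Z_2=0, draws=[], offspring=[], Z_3=0
gen 3: Z_3=0, draws=[], offspring=[], Z_4=0
gen 4: Z_4=0, draws=[], offspring=[], Z_5=0
gen 5: Z_5=0, draws=[], offspring=[], Z_6=0
gen 6: Z_6=0, draws=[], offspring=[], Z_7=0

0


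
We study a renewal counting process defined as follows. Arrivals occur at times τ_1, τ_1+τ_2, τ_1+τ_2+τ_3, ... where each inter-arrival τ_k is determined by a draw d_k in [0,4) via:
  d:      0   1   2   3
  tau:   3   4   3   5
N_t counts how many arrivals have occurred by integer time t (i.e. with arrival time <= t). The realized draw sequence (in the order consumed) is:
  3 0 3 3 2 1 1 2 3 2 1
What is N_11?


2

draw d_1=3: τ_1=5, arrival time A_1=5
draw d_2=0: τ_2=3, arrival time A_2=8
draw d_3=3: τ_3=5, arrival time A_3=13
draw d_4=3: τ_4=5, arrival time A_4=18
draw d_5=2: τ_5=3, arrival time A_5=21
draw d_6=1: τ_6=4, arrival time A_6=25
draw d_7=1: τ_7=4, arrival time A_7=29
draw d_8=2: τ_8=3, arrival time A_8=32
draw d_9=3: τ_9=5, arrival time A_9=37
draw d_10=2: τ_10=3, arrival time A_10=40
draw d_11=1: τ_11=4, arrival time A_11=44
N_t over t=0..11: 0:0 1:0 2:0 3:0 4:0 5:1 6:1 7:1 8:2 9:2 10:2 11:2


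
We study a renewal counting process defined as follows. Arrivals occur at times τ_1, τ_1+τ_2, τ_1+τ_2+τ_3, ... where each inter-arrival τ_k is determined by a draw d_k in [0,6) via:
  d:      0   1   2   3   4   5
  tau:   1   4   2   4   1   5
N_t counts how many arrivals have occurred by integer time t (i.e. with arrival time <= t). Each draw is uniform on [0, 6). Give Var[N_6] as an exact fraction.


Inter-arrival values over d=0..5: [1, 4, 2, 4, 1, 5]
Each d has probability 1/6, so the pmf of τ is: f(1) = 1/3, f(2) = 1/6, f(4) = 1/3, f(5) = 1/6
Let p_n(j) = P(N_n = j), with p_0 = [1]. Condition on τ_1: p_n(0) = P(τ > n), and for j >= 1, p_n(j) = Σ_{k<=n} f(k)·p_{n−k}(j−1)
p_1 = [2/3, 1/3]  (j = 0..1)
p_2 = [1/2, 7/18, 1/9]  (j = 0..2)
p_3 = [1/2, 5/18, 5/27, 1/27]  (j = 0..3)
p_4 = [1/6, 7/12, 17/108, 13/162, 1/81]  (j = 0..4)
p_5 = [0, 19/36, 19/54, 1/12, 8/243, 1/243]  (j = 0..5)
p_6 = [0, 11/36, 11/24, 13/72, 10/243, 19/1458, 1/729]  (j = 0..6)
E[N_6] = Σ j·p_6(j) = 11675/5832;  E[N_6²] = Σ j²·p_6(j) = 27979/5832
Var[N_6] = 27979/5832 − (11675/5832)² = 26867903/34012224

26867903/34012224


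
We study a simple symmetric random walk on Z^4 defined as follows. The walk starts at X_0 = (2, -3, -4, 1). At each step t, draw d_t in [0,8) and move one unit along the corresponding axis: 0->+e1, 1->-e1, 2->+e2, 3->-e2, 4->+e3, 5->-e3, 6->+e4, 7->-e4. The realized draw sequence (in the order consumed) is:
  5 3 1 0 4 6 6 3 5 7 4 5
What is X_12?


(2, -5, -5, 2)

t=0: X=(2, -3, -4, 1), d=5 → -e3, X_1=(2, -3, -5, 1)
t=1: X=(2, -3, -5, 1), d=3 → -e2, X_2=(2, -4, -5, 1)
t=2: X=(2, -4, -5, 1), d=1 → -e1, X_3=(1, -4, -5, 1)
t=3: X=(1, -4, -5, 1), d=0 → +e1, X_4=(2, -4, -5, 1)
t=4: X=(2, -4, -5, 1), d=4 → +e3, X_5=(2, -4, -4, 1)
t=5: X=(2, -4, -4, 1), d=6 → +e4, X_6=(2, -4, -4, 2)
t=6: X=(2, -4, -4, 2), d=6 → +e4, X_7=(2, -4, -4, 3)
t=7: X=(2, -4, -4, 3), d=3 → -e2, X_8=(2, -5, -4, 3)
t=8: X=(2, -5, -4, 3), d=5 → -e3, X_9=(2, -5, -5, 3)
t=9: X=(2, -5, -5, 3), d=7 → -e4, X_10=(2, -5, -5, 2)
t=10: X=(2, -5, -5, 2), d=4 → +e3, X_11=(2, -5, -4, 2)
t=11: X=(2, -5, -4, 2), d=5 → -e3, X_12=(2, -5, -5, 2)


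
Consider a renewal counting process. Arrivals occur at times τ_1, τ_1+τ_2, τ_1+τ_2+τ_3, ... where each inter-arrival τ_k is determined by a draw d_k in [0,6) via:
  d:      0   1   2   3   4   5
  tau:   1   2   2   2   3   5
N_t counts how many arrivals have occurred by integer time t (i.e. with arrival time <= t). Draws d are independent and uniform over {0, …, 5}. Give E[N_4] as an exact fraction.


Inter-arrival values over d=0..5: [1, 2, 2, 2, 3, 5]
Each d has probability 1/6, so the pmf of τ is: f(1) = 1/6, f(2) = 1/2, f(3) = 1/6, f(5) = 1/6
Renewal equation for m(n) = E[N_n]: condition on τ_1 = k (if k <= n, one arrival plus a fresh copy on the remaining n−k steps): m(n) = F(n) + Σ_{k<=n} f(k)·m(n−k), where F(n) = P(τ <= n) and m(0) = 0
m(1) = F(1) = 1/6
m(2) = F(2) + f(1)·m(1) = 2/3 + 1/6·1/6 = 25/36
m(3) = F(3) + f(1)·m(2) + f(2)·m(1) = 5/6 + 1/6·25/36 + 1/2·1/6 = 223/216
m(4) = F(4) + f(1)·m(3) + f(2)·m(2) + f(3)·m(1) = 5/6 + 1/6·223/216 + 1/2·25/36 + 1/6·1/6 = 1789/1296
E[N_4] = m(4) = 1789/1296

1789/1296


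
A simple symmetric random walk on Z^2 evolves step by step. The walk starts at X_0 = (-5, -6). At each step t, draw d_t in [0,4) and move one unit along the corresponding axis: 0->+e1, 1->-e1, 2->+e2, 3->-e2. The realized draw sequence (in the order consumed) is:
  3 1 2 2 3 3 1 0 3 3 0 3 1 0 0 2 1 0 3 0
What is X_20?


(-3, -10)

t=0: X=(-5, -6), d=3 → -e2, X_1=(-5, -7)
t=1: X=(-5, -7), d=1 → -e1, X_2=(-6, -7)
t=2: X=(-6, -7), d=2 → +e2, X_3=(-6, -6)
t=3: X=(-6, -6), d=2 → +e2, X_4=(-6, -5)
t=4: X=(-6, -5), d=3 → -e2, X_5=(-6, -6)
t=5: X=(-6, -6), d=3 → -e2, X_6=(-6, -7)
t=6: X=(-6, -7), d=1 → -e1, X_7=(-7, -7)
t=7: X=(-7, -7), d=0 → +e1, X_8=(-6, -7)
t=8: X=(-6, -7), d=3 → -e2, X_9=(-6, -8)
t=9: X=(-6, -8), d=3 → -e2, X_10=(-6, -9)
t=10: X=(-6, -9), d=0 → +e1, X_11=(-5, -9)
t=11: X=(-5, -9), d=3 → -e2, X_12=(-5, -10)
t=12: X=(-5, -10), d=1 → -e1, X_13=(-6, -10)
t=13: X=(-6, -10), d=0 → +e1, X_14=(-5, -10)
t=14: X=(-5, -10), d=0 → +e1, X_15=(-4, -10)
t=15: X=(-4, -10), d=2 → +e2, X_16=(-4, -9)
t=16: X=(-4, -9), d=1 → -e1, X_17=(-5, -9)
t=17: X=(-5, -9), d=0 → +e1, X_18=(-4, -9)
t=18: X=(-4, -9), d=3 → -e2, X_19=(-4, -10)
t=19: X=(-4, -10), d=0 → +e1, X_20=(-3, -10)


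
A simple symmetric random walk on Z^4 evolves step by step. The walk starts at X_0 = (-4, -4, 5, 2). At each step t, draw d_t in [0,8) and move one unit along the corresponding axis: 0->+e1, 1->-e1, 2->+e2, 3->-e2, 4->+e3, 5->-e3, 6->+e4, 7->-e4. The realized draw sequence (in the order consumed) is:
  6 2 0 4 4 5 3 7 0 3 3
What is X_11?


t=0: X=(-4, -4, 5, 2), d=6 → +e4, X_1=(-4, -4, 5, 3)
t=1: X=(-4, -4, 5, 3), d=2 → +e2, X_2=(-4, -3, 5, 3)
t=2: X=(-4, -3, 5, 3), d=0 → +e1, X_3=(-3, -3, 5, 3)
t=3: X=(-3, -3, 5, 3), d=4 → +e3, X_4=(-3, -3, 6, 3)
t=4: X=(-3, -3, 6, 3), d=4 → +e3, X_5=(-3, -3, 7, 3)
t=5: X=(-3, -3, 7, 3), d=5 → -e3, X_6=(-3, -3, 6, 3)
t=6: X=(-3, -3, 6, 3), d=3 → -e2, X_7=(-3, -4, 6, 3)
t=7: X=(-3, -4, 6, 3), d=7 → -e4, X_8=(-3, -4, 6, 2)
t=8: X=(-3, -4, 6, 2), d=0 → +e1, X_9=(-2, -4, 6, 2)
t=9: X=(-2, -4, 6, 2), d=3 → -e2, X_10=(-2, -5, 6, 2)
t=10: X=(-2, -5, 6, 2), d=3 → -e2, X_11=(-2, -6, 6, 2)

(-2, -6, 6, 2)


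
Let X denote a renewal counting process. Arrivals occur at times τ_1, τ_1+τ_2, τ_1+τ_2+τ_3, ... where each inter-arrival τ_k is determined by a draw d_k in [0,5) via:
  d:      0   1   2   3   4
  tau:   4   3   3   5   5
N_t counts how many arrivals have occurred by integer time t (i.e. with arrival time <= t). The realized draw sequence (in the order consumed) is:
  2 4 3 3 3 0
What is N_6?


draw d_1=2: τ_1=3, arrival time A_1=3
draw d_2=4: τ_2=5, arrival time A_2=8
draw d_3=3: τ_3=5, arrival time A_3=13
draw d_4=3: τ_4=5, arrival time A_4=18
draw d_5=3: τ_5=5, arrival time A_5=23
draw d_6=0: τ_6=4, arrival time A_6=27
N_t over t=0..6: 0:0 1:0 2:0 3:1 4:1 5:1 6:1

1


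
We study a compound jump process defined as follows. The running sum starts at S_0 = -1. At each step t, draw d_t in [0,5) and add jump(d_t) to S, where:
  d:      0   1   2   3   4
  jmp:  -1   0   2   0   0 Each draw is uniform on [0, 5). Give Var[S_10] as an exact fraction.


48/5

Outcome values over d=0..4: [-1, 0, 2, 0, 0]
Σy = 1, Σy² = 5, M = 5
μ = 1/5 = 1/5,  σ² = 5/5 − (1/5)² = 24/25
Independent increments: Var[S_10] = 10·σ² = 10·(24/25) = 48/5


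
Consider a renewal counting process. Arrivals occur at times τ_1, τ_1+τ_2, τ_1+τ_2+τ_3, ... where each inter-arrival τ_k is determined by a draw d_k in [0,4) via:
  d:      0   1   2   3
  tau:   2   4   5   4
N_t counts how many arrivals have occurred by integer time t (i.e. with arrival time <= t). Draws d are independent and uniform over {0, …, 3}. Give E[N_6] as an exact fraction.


85/64

Inter-arrival values over d=0..3: [2, 4, 5, 4]
Each d has probability 1/4, so the pmf of τ is: f(2) = 1/4, f(4) = 1/2, f(5) = 1/4
Renewal equation for m(n) = E[N_n]: condition on τ_1 = k (if k <= n, one arrival plus a fresh copy on the remaining n−k steps): m(n) = F(n) + Σ_{k<=n} f(k)·m(n−k), where F(n) = P(τ <= n) and m(0) = 0
m(1) = F(1) = 0
m(2) = F(2) = 1/4
m(3) = F(3) = 1/4
m(4) = F(4) + f(2)·m(2) = 3/4 + 1/4·1/4 = 13/16
m(5) = F(5) + f(2)·m(3) = 1 + 1/4·1/4 = 17/16
m(6) = F(6) + f(2)·m(4) + f(4)·m(2) = 1 + 1/4·13/16 + 1/2·1/4 = 85/64
E[N_6] = m(6) = 85/64


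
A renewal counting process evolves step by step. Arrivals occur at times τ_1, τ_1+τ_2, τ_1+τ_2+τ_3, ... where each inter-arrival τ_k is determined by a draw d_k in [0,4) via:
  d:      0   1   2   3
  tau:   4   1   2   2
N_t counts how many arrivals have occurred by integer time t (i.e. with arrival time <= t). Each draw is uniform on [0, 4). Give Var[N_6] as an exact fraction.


Inter-arrival values over d=0..3: [4, 1, 2, 2]
Each d has probability 1/4, so the pmf of τ is: f(1) = 1/4, f(2) = 1/2, f(4) = 1/4
Let p_n(j) = P(N_n = j), with p_0 = [1]. Condition on τ_1: p_n(0) = P(τ > n), and for j >= 1, p_n(j) = Σ_{k<=n} f(k)·p_{n−k}(j−1)
p_1 = [3/4, 1/4]  (j = 0..1)
p_2 = [1/4, 11/16, 1/16]  (j = 0..2)
p_3 = [1/4, 7/16, 19/64, 1/64]  (j = 0..3)
p_4 = [0, 7/16, 29/64, 27/256, 1/256]  (j = 0..4)
p_5 = [0, 5/16, 25/64, 67/256, 35/1024, 1/1024]  (j = 0..5)
p_6 = [0, 1/16, 15/32, 87/256, 121/1024, 43/4096, 1/4096]  (j = 0..6)
E[N_6] = Σ j·p_6(j) = 10429/4096;  E[N_6²] = Σ j²·p_6(j) = 29319/4096
Var[N_6] = 29319/4096 − (10429/4096)² = 11326583/16777216

11326583/16777216


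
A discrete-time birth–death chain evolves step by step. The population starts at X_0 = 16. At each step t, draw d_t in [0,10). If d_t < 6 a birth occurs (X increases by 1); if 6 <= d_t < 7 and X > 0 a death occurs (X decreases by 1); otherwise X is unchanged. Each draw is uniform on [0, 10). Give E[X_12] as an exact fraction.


22

X can drop by at most 1 per step and X_0 = 16 > T = 12, so X_t >= 16 − t >= 4 > 0 for every t <= 12: the floor at 0 (the 'and X > 0' condition) never binds. Hence X_12 = X_0 + Σ_{t<12} Y_t with i.i.d. increments Y_t = y(d_t) ∈ {+1, −1, 0}.
Outcome values over d=0..9: [1, 1, 1, 1, 1, 1, -1, 0, 0, 0]
Σy = 5, Σy² = 7, M = 10
μ = 5/10 = 1/2,  σ² = 7/10 − (1/2)² = 9/20
E[X_12] = 16 + 12·(1/2) = 22


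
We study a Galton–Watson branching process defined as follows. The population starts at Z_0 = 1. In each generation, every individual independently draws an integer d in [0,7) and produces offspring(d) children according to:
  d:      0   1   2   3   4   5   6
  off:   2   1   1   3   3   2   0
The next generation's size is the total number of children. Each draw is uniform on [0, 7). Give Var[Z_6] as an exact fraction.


7422828761088/13841287201

Outcome values over d=0..6: [2, 1, 1, 3, 3, 2, 0]
Σy = 12, Σy² = 28, M = 7
μ = 12/7 = 12/7,  σ² = 28/7 − (12/7)² = 52/49
V_0 = 0, E_0 = 1
V_1 = 52/49·E_0 + (12/7)²·V_0 = 52/49;  E_1 = 12/7
V_2 = 52/49·E_1 + (12/7)²·V_1 = 11856/2401;  E_2 = 144/49
V_3 = 52/49·E_2 + (12/7)²·V_2 = 2074176/117649;  E_3 = 1728/343
V_4 = 52/49·E_3 + (12/7)²·V_3 = 329501952/5764801;  E_4 = 20736/2401
V_5 = 52/49·E_4 + (12/7)²·V_4 = 50037212160/282475249;  E_5 = 248832/16807
V_6 = 52/49·E_5 + (12/7)²·V_5 = 7422828761088/13841287201;  E_6 = 2985984/117649


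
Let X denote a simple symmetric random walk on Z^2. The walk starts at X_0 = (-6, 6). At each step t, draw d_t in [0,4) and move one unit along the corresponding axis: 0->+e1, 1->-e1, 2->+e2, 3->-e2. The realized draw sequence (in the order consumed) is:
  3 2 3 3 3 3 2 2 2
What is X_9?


t=0: X=(-6, 6), d=3 → -e2, X_1=(-6, 5)
t=1: X=(-6, 5), d=2 → +e2, X_2=(-6, 6)
t=2: X=(-6, 6), d=3 → -e2, X_3=(-6, 5)
t=3: X=(-6, 5), d=3 → -e2, X_4=(-6, 4)
t=4: X=(-6, 4), d=3 → -e2, X_5=(-6, 3)
t=5: X=(-6, 3), d=3 → -e2, X_6=(-6, 2)
t=6: X=(-6, 2), d=2 → +e2, X_7=(-6, 3)
t=7: X=(-6, 3), d=2 → +e2, X_8=(-6, 4)
t=8: X=(-6, 4), d=2 → +e2, X_9=(-6, 5)

(-6, 5)


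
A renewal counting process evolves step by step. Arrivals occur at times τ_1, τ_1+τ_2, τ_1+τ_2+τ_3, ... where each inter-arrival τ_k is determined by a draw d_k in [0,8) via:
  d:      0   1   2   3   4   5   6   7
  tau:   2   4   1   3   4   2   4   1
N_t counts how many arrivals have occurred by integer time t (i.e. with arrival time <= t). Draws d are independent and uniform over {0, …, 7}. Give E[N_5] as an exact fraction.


Inter-arrival values over d=0..7: [2, 4, 1, 3, 4, 2, 4, 1]
Each d has probability 1/8, so the pmf of τ is: f(1) = 1/4, f(2) = 1/4, f(3) = 1/8, f(4) = 3/8
Renewal equation for m(n) = E[N_n]: condition on τ_1 = k (if k <= n, one arrival plus a fresh copy on the remaining n−k steps): m(n) = F(n) + Σ_{k<=n} f(k)·m(n−k), where F(n) = P(τ <= n) and m(0) = 0
m(1) = F(1) = 1/4
m(2) = F(2) + f(1)·m(1) = 1/2 + 1/4·1/4 = 9/16
m(3) = F(3) + f(1)·m(2) + f(2)·m(1) = 5/8 + 1/4·9/16 + 1/4·1/4 = 53/64
m(4) = F(4) + f(1)·m(3) + f(2)·m(2) + f(3)·m(1) = 1 + 1/4·53/64 + 1/4·9/16 + 1/8·1/4 = 353/256
m(5) = F(5) + f(1)·m(4) + f(2)·m(3) + f(3)·m(2) + f(4)·m(1) = 1 + 1/4·353/256 + 1/4·53/64 + 1/8·9/16 + 3/8·1/4 = 1757/1024
E[N_5] = m(5) = 1757/1024

1757/1024


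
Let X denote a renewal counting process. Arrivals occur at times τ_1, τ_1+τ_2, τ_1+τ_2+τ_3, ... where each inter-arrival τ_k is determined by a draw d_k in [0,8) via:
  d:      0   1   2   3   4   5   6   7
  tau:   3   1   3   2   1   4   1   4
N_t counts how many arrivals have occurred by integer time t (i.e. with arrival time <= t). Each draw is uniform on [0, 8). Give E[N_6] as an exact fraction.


Inter-arrival values over d=0..7: [3, 1, 3, 2, 1, 4, 1, 4]
Each d has probability 1/8, so the pmf of τ is: f(1) = 3/8, f(2) = 1/8, f(3) = 1/4, f(4) = 1/4
Renewal equation for m(n) = E[N_n]: condition on τ_1 = k (if k <= n, one arrival plus a fresh copy on the remaining n−k steps): m(n) = F(n) + Σ_{k<=n} f(k)·m(n−k), where F(n) = P(τ <= n) and m(0) = 0
m(1) = F(1) = 3/8
m(2) = F(2) + f(1)·m(1) = 1/2 + 3/8·3/8 = 41/64
m(3) = F(3) + f(1)·m(2) + f(2)·m(1) = 3/4 + 3/8·41/64 + 1/8·3/8 = 531/512
m(4) = F(4) + f(1)·m(3) + f(2)·m(2) + f(3)·m(1) = 1 + 3/8·531/512 + 1/8·41/64 + 1/4·3/8 = 6401/4096
m(5) = F(5) + f(1)·m(4) + f(2)·m(3) + f(3)·m(2) + f(4)·m(1) = 1 + 3/8·6401/4096 + 1/8·531/512 + 1/4·41/64 + 1/4·3/8 = 64539/32768
m(6) = F(6) + f(1)·m(5) + f(2)·m(4) + f(3)·m(3) + f(4)·m(2) = 1 + 3/8·64539/32768 + 1/8·6401/4096 + 1/4·531/512 + 1/4·41/64 = 616921/262144
E[N_6] = m(6) = 616921/262144

616921/262144


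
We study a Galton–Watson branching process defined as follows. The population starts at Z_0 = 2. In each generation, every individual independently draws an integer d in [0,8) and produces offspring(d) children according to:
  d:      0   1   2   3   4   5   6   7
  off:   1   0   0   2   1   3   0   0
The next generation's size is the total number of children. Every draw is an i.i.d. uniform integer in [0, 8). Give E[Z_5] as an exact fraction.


16807/16384

Outcome values over d=0..7: [1, 0, 0, 2, 1, 3, 0, 0]
Σy = 7, Σy² = 15, M = 8
μ = 7/8 = 7/8,  σ² = 15/8 − (7/8)² = 71/64
E[Z_0] = 2
E[Z_1] = 7/8·E[Z_0] = 7/4
E[Z_2] = 7/8·E[Z_1] = 49/32
E[Z_3] = 7/8·E[Z_2] = 343/256
E[Z_4] = 7/8·E[Z_3] = 2401/2048
E[Z_5] = 7/8·E[Z_4] = 16807/16384


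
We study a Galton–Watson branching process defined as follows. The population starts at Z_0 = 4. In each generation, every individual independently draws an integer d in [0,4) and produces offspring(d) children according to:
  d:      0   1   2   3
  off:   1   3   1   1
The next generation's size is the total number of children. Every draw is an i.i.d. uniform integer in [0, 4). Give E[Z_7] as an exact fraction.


Outcome values over d=0..3: [1, 3, 1, 1]
Σy = 6, Σy² = 12, M = 4
μ = 6/4 = 3/2,  σ² = 12/4 − (3/2)² = 3/4
E[Z_0] = 4
E[Z_1] = 3/2·E[Z_0] = 6
E[Z_2] = 3/2·E[Z_1] = 9
E[Z_3] = 3/2·E[Z_2] = 27/2
E[Z_4] = 3/2·E[Z_3] = 81/4
E[Z_5] = 3/2·E[Z_4] = 243/8
E[Z_6] = 3/2·E[Z_5] = 729/16
E[Z_7] = 3/2·E[Z_6] = 2187/32

2187/32


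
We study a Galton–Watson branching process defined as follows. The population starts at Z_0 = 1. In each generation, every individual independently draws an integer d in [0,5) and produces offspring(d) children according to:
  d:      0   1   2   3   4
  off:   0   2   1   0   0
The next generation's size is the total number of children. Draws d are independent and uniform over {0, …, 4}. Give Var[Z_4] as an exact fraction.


Outcome values over d=0..4: [0, 2, 1, 0, 0]
Σy = 3, Σy² = 5, M = 5
μ = 3/5 = 3/5,  σ² = 5/5 − (3/5)² = 16/25
V_0 = 0, E_0 = 1
V_1 = 16/25·E_0 + (3/5)²·V_0 = 16/25;  E_1 = 3/5
V_2 = 16/25·E_1 + (3/5)²·V_1 = 384/625;  E_2 = 9/25
V_3 = 16/25·E_2 + (3/5)²·V_2 = 7056/15625;  E_3 = 27/125
V_4 = 16/25·E_3 + (3/5)²·V_3 = 117504/390625;  E_4 = 81/625

117504/390625


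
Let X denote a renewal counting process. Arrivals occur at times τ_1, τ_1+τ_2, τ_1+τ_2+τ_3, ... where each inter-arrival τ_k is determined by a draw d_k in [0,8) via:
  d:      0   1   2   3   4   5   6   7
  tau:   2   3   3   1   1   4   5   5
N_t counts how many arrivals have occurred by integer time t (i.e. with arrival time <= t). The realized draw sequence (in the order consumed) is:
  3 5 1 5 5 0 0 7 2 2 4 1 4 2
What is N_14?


4

draw d_1=3: τ_1=1, arrival time A_1=1
draw d_2=5: τ_2=4, arrival time A_2=5
draw d_3=1: τ_3=3, arrival time A_3=8
draw d_4=5: τ_4=4, arrival time A_4=12
draw d_5=5: τ_5=4, arrival time A_5=16
draw d_6=0: τ_6=2, arrival time A_6=18
draw d_7=0: τ_7=2, arrival time A_7=20
draw d_8=7: τ_8=5, arrival time A_8=25
draw d_9=2: τ_9=3, arrival time A_9=28
draw d_10=2: τ_10=3, arrival time A_10=31
draw d_11=4: τ_11=1, arrival time A_11=32
draw d_12=1: τ_12=3, arrival time A_12=35
draw d_13=4: τ_13=1, arrival time A_13=36
draw d_14=2: τ_14=3, arrival time A_14=39
N_t over t=0..14: 0:0 1:1 2:1 3:1 4:1 5:2 6:2 7:2 8:3 9:3 10:3 11:3 12:4 13:4 14:4


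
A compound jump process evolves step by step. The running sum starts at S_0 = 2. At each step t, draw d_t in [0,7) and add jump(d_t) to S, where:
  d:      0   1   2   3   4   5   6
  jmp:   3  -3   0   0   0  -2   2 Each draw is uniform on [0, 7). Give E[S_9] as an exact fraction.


Outcome values over d=0..6: [3, -3, 0, 0, 0, -2, 2]
Σy = 0, Σy² = 26, M = 7
μ = 0/7 = 0,  σ² = 26/7 − (0)² = 26/7
E[S_9] = 2 + 9·(0) = 2

2


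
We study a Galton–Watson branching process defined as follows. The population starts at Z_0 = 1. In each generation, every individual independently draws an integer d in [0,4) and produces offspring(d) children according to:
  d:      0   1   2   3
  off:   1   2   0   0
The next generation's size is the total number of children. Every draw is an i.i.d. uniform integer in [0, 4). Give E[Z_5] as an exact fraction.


243/1024

Outcome values over d=0..3: [1, 2, 0, 0]
Σy = 3, Σy² = 5, M = 4
μ = 3/4 = 3/4,  σ² = 5/4 − (3/4)² = 11/16
E[Z_0] = 1
E[Z_1] = 3/4·E[Z_0] = 3/4
E[Z_2] = 3/4·E[Z_1] = 9/16
E[Z_3] = 3/4·E[Z_2] = 27/64
E[Z_4] = 3/4·E[Z_3] = 81/256
E[Z_5] = 3/4·E[Z_4] = 243/1024


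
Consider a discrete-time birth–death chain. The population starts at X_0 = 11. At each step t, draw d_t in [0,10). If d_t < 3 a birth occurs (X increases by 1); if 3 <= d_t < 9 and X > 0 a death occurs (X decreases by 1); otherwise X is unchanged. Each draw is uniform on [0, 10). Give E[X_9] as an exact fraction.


83/10

X can drop by at most 1 per step and X_0 = 11 > T = 9, so X_t >= 11 − t >= 2 > 0 for every t <= 9: the floor at 0 (the 'and X > 0' condition) never binds. Hence X_9 = X_0 + Σ_{t<9} Y_t with i.i.d. increments Y_t = y(d_t) ∈ {+1, −1, 0}.
Outcome values over d=0..9: [1, 1, 1, -1, -1, -1, -1, -1, -1, 0]
Σy = -3, Σy² = 9, M = 10
μ = -3/10 = -3/10,  σ² = 9/10 − (-3/10)² = 81/100
E[X_9] = 11 + 9·(-3/10) = 83/10


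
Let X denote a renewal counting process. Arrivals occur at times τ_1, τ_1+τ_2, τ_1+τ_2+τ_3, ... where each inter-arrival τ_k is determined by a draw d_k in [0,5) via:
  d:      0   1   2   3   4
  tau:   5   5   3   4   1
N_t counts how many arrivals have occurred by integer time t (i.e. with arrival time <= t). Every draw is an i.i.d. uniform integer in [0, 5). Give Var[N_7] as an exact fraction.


3419710914/6103515625

Inter-arrival values over d=0..4: [5, 5, 3, 4, 1]
Each d has probability 1/5, so the pmf of τ is: f(1) = 1/5, f(3) = 1/5, f(4) = 1/5, f(5) = 2/5
Let p_n(j) = P(N_n = j), with p_0 = [1]. Condition on τ_1: p_n(0) = P(τ > n), and for j >= 1, p_n(j) = Σ_{k<=n} f(k)·p_{n−k}(j−1)
p_1 = [4/5, 1/5]  (j = 0..1)
p_2 = [4/5, 4/25, 1/25]  (j = 0..2)
p_3 = [3/5, 9/25, 4/125, 1/125]  (j = 0..3)
p_4 = [2/5, 12/25, 14/125, 4/625, 1/625]  (j = 0..4)
p_5 = [0, 4/5, 21/125, 19/625, 4/3125, 1/3125]  (j = 0..5)
p_6 = [0, 3/5, 43/125, 6/125, 24/3125, 4/15625, 1/15625]  (j = 0..6)
p_7 = [0, 13/25, 44/125, 71/625, 39/3125, 29/15625, 4/78125, 1/78125]  (j = 0..7)
E[N_7] = Σ j·p_7(j) = 126906/78125;  E[N_7²] = Σ j²·p_7(j) = 249918/78125
Var[N_7] = 249918/78125 − (126906/78125)² = 3419710914/6103515625
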